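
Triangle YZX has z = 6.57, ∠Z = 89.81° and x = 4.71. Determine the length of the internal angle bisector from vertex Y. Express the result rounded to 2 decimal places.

5.08

Law of sines: sin X = x·sin Z/z ≈ 0.71689.
Since z ≥ x, only the acute value applies: ∠X ≈ 45.80°.
Then ∠Y = 180° − ∠Z − ∠X ≈ 44.39°.
Law of sines gives y = z·sin Y/sin Z ≈ 4.5961.
The bisector from Y has length 2·z·x·cos(∠Y/2)/(z+x) ≈ 5.0801.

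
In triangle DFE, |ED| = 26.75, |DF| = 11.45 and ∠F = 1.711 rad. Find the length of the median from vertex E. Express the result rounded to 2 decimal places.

24.10

Law of sines: sin E = |DF|·sin F/|ED| ≈ 0.42384.
Since |ED| ≥ |DF|, only the acute value applies: ∠E ≈ 0.438 rad.
Then ∠D = π − ∠F − ∠E ≈ 0.993 rad.
Law of sines gives |FE| = |ED|·sin D/sin F ≈ 22.628.
Median from E: ½√(2·|FE|² + 2·|ED|² − |DF|²) ≈ 24.105.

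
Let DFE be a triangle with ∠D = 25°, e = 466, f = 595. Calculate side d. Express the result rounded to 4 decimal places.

By the law of cosines, d² = f² + e² − 2·f·e·cos D = 68597, so d ≈ 261.91.

261.9104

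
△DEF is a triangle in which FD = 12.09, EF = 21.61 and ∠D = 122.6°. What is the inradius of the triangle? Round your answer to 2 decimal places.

Law of sines: sin E = FD·sin D/EF ≈ 0.47132.
Since EF ≥ FD, only the acute value applies: ∠E ≈ 28.12°.
Then ∠F = 180° − ∠D − ∠E ≈ 29.28°.
Law of sines gives DE = EF·sin F/sin D ≈ 12.545.
Area = ½·EF·FD·sin F ≈ 63.889.
Semiperimeter s = (21.61+12.09+12.545)/2 = 23.123.
Inradius = area/s = 63.889/23.123 ≈ 2.7631.

2.76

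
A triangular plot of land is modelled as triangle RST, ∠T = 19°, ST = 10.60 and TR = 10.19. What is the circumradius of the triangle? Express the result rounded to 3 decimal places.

5.306

By the law of cosines, RS² = ST² + TR² − 2·ST·TR·cos T = 11.938, so RS ≈ 3.4551.
Area = ½·ST·TR·sin T ≈ 17.583.
Circumradius = RS/(2 sin T) ≈ 5.3062.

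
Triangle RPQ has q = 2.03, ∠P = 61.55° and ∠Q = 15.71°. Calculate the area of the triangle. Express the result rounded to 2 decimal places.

area ≈ 6.53

The third angle is ∠R = 180° − ∠P − ∠Q = 102.74°.
Law of sines: r = q·sin R/sin Q ≈ 7.3126.
Law of sines: p = q·sin P/sin Q ≈ 6.5918.
Area = ½·q·r·sin P ≈ 6.5259.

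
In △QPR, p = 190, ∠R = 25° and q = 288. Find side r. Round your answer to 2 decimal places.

140.92

By the law of cosines, r² = q² + p² − 2·q·p·cos R = 19858, so r ≈ 140.92.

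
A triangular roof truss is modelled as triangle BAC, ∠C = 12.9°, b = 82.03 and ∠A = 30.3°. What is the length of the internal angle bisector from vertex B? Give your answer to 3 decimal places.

The third angle is ∠B = 180° − ∠A − ∠C = 136.80°.
Law of sines: a = b·sin A/sin B ≈ 60.458.
Law of sines: c = b·sin C/sin B ≈ 26.752.
The bisector from B has length 2·a·c·cos(∠B/2)/(a+c) ≈ 13.654.

t_B ≈ 13.654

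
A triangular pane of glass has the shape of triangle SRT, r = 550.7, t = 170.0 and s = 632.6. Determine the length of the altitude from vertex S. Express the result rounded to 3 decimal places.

h_S ≈ 137.882

Semiperimeter p = (632.6 + 550.7 + 170)/2 = 676.65.
Heron's formula: area = √(676.65·44.05·125.95·506.65) ≈ 43612.
The altitude from S has length 2·area/s ≈ 137.88.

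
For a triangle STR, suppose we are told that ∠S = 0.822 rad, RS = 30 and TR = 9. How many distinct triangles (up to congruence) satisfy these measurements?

0

RS·sin S = 30·sin(0.822 rad) ≈ 21.98.
Since TR = 9 < 21.98 = RS sin S, no triangle exists.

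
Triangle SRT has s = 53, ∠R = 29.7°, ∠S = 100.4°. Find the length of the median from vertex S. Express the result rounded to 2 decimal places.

The third angle is ∠T = 180° − ∠S − ∠R = 49.90°.
Law of sines: r = s·sin R/sin S ≈ 26.698.
Law of sines: t = s·sin T/sin S ≈ 41.218.
Median from S: ½√(2·r² + 2·t² − s²) ≈ 22.441.

22.44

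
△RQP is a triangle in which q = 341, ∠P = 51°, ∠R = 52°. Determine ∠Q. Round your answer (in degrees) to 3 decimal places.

The third angle is ∠Q = 180° − ∠P − ∠R = 77.00°.

∠Q ≈ 77.000°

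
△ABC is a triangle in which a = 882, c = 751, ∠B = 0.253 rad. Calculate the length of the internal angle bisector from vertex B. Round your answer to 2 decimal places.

804.76

By the law of cosines, b² = c² + a² − 2·c·a·cos B = 59334, so b ≈ 243.59.
The bisector from B has length 2·c·a·cos(∠B/2)/(c+a) ≈ 804.76.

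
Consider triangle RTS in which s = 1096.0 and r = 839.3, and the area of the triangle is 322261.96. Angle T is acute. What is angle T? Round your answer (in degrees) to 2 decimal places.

44.48

From area = ½·s·r·sin T, we get sin T = 2·area/(s·r) ≈ 0.70067.
Taking the acute solution, ∠T ≈ 44.48°.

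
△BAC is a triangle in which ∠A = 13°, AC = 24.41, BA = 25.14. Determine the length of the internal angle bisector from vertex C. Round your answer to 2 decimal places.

By the law of cosines, CB² = BA² + AC² − 2·BA·AC·cos A = 31.989, so CB ≈ 5.6559.
Law of cosines again: cos C = (AC² + CB² − BA²)/(2·AC·CB) ≈ -0.01515, so ∠C ≈ 90.87°.
The bisector from C has length 2·AC·CB·cos(∠C/2)/(AC+CB) ≈ 6.4446.

t_C ≈ 6.44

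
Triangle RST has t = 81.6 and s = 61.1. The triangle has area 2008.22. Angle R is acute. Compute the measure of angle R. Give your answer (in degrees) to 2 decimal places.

∠R ≈ 53.67°

From area = ½·s·t·sin R, we get sin R = 2·area/(s·t) ≈ 0.80558.
Taking the acute solution, ∠R ≈ 53.67°.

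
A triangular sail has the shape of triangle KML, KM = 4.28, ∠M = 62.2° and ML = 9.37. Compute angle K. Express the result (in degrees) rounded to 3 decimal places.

By the law of cosines, LK² = KM² + ML² − 2·KM·ML·cos M = 68.708, so LK ≈ 8.289.
Law of cosines again: cos K = (LK² + KM² − ML²)/(2·LK·KM) ≈ -0.01086, so ∠K ≈ 90.62°.

90.622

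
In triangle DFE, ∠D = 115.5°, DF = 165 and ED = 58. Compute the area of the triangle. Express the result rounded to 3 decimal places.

Area = ½·ED·DF·sin D ≈ 4318.9.

area ≈ 4318.871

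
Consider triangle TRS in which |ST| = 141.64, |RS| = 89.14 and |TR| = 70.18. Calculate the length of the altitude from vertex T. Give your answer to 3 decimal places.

h_T ≈ 57.432

Semiperimeter s = (89.14 + 141.64 + 70.18)/2 = 150.48.
Heron's formula: area = √(150.48·61.34·8.84·80.3) ≈ 2559.7.
The altitude from T has length 2·area/|RS| ≈ 57.432.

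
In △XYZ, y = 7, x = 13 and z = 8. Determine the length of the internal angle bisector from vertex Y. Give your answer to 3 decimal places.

t_Y ≈ 9.615

By the law of cosines, cos Y = (z² + x² − y²) / (2·z·x) ≈ 0.88462, so ∠Y ≈ 27.80°.
The bisector from Y has length 2·z·x·cos(∠Y/2)/(z+x) ≈ 9.6148.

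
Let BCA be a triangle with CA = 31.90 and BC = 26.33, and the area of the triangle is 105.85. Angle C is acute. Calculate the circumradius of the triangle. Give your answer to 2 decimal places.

R ≈ 18.32

From area = ½·BC·CA·sin C, we get sin C = 2·area/(BC·CA) ≈ 0.25205.
Taking the acute solution, ∠C ≈ 14.60°.
Law of cosines then gives AB ≈ 9.2335.
Circumradius = AB/(2 sin C) ≈ 18.317.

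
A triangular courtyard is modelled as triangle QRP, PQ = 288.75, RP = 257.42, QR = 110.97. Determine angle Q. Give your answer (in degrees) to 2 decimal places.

62.67

By the law of cosines, cos Q = (PQ² + QR² − RP²) / (2·PQ·QR) ≈ 0.45917, so ∠Q ≈ 62.67°.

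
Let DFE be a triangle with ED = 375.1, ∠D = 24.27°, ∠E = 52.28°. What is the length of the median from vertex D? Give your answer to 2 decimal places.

332.57

The third angle is ∠F = 180° − ∠E − ∠D = 103.45°.
Law of sines: FE = ED·sin D/sin F ≈ 158.53.
Law of sines: DF = ED·sin E/sin F ≈ 305.08.
Median from D: ½√(2·ED² + 2·DF² − FE²) ≈ 332.57.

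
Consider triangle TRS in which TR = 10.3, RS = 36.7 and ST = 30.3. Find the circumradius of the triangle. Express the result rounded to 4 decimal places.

By the law of cosines, cos T = (ST² + TR² − RS²) / (2·ST·TR) ≈ -0.51701, so ∠T ≈ 121.13°.
Circumradius = RS/(2 sin T) ≈ 21.437.

21.4375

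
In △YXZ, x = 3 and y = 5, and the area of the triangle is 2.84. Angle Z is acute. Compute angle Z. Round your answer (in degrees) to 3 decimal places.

From area = ½·y·x·sin Z, we get sin Z = 2·area/(y·x) ≈ 0.37867.
Taking the acute solution, ∠Z ≈ 22.25°.

∠Z ≈ 22.251°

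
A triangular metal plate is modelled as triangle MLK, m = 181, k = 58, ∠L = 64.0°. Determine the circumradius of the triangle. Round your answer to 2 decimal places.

By the law of cosines, l² = k² + m² − 2·k·m·cos L = 26921, so l ≈ 164.08.
Area = ½·k·m·sin L ≈ 4717.8.
Circumradius = l/(2 sin L) ≈ 91.276.

R ≈ 91.28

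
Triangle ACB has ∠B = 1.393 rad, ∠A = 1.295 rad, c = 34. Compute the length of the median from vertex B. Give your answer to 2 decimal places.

43.67

The third angle is ∠C = π − ∠B − ∠A = 0.454 rad.
Law of sines: a = c·sin A/sin C ≈ 74.658.
Law of sines: b = c·sin B/sin C ≈ 76.367.
Median from B: ½√(2·a² + 2·c² − b²) ≈ 43.668.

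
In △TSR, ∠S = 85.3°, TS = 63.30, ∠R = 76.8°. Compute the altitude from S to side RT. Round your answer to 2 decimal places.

The third angle is ∠T = 180° − ∠S − ∠R = 17.90°.
Law of sines: SR = TS·sin T/sin R ≈ 19.984.
Law of sines: RT = TS·sin S/sin R ≈ 64.799.
Area = ½·TS·SR·sin S ≈ 630.36.
The altitude from S has length 2·area/RT ≈ 19.456.

19.46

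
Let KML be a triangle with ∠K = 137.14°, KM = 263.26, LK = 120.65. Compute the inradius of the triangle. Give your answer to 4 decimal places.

By the law of cosines, ML² = LK² + KM² − 2·LK·KM·cos K = 1.3043e+05, so ML ≈ 361.15.
Area = ½·LK·KM·sin K ≈ 10803.
Semiperimeter s = (361.15+120.65+263.26)/2 = 372.53.
Inradius = area/s = 10803/372.53 ≈ 28.998.

28.9978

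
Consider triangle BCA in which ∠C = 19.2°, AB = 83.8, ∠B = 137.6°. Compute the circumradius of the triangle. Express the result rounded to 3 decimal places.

127.407

The third angle is ∠A = 180° − ∠B − ∠C = 23.20°.
Law of sines: CA = AB·sin B/sin C ≈ 171.82.
Law of sines: BC = AB·sin A/sin C ≈ 100.38.
Circumradius = AB/(2 sin C) ≈ 127.41.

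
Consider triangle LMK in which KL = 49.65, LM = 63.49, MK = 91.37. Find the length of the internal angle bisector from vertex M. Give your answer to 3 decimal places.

By the law of cosines, cos M = (LM² + MK² − KL²) / (2·LM·MK) ≈ 0.85452, so ∠M ≈ 0.546 rad.
The bisector from M has length 2·LM·MK·cos(∠M/2)/(LM+MK) ≈ 72.144.

72.144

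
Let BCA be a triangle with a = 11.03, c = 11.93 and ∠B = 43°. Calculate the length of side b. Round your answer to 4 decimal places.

By the law of cosines, b² = c² + a² − 2·c·a·cos B = 71.511, so b ≈ 8.4564.

8.4564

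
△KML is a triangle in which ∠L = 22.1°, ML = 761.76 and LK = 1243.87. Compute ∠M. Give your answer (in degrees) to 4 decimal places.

∠M ≈ 129.8592°

By the law of cosines, KM² = ML² + LK² − 2·ML·LK·cos L = 3.7166e+05, so KM ≈ 609.64.
Law of cosines again: cos M = (KM² + ML² − LK²)/(2·KM·ML) ≈ -0.64090, so ∠M ≈ 129.86°.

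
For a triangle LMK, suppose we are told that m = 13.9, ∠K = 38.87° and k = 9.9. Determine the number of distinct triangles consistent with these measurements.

m·sin K = 13.9·sin(38.87°) ≈ 8.723.
Since m sin K < k < m (8.723 < 9.9 < 13.9), two triangles exist.

2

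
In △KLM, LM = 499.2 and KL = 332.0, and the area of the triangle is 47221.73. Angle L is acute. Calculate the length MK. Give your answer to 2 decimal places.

295.03

From area = ½·KL·LM·sin L, we get sin L = 2·area/(KL·LM) ≈ 0.56985.
Taking the acute solution, ∠L ≈ 34.74°.
Law of cosines then gives MK ≈ 295.03.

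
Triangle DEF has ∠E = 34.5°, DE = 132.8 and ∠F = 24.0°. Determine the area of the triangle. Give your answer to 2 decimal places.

The third angle is ∠D = 180° − ∠E − ∠F = 121.50°.
Law of sines: EF = DE·sin D/sin F ≈ 278.39.
Law of sines: FD = DE·sin E/sin F ≈ 184.93.
Area = ½·DE·EF·sin E ≈ 10470.

area ≈ 10470.00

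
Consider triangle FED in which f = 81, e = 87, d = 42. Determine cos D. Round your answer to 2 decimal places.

By the law of cosines, cos D = (f² + e² − d²) / (2·f·e) ≈ 0.87739, so ∠D ≈ 28.67°.

0.88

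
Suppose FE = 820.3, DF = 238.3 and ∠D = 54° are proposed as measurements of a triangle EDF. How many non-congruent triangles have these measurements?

DF·sin D = 238.3·sin(54°) ≈ 192.8.
Since FE ≥ DF, exactly one triangle exists.

1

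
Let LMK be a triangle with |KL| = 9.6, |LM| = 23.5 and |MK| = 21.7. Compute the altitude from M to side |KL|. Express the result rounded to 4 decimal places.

21.6927

Semiperimeter s = (21.7 + 9.6 + 23.5)/2 = 27.4.
Heron's formula: area = √(27.4·5.7·17.8·3.9) ≈ 104.12.
The altitude from M has length 2·area/|KL| ≈ 21.693.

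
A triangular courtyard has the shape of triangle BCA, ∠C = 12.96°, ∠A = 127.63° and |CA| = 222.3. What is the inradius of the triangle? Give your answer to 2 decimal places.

r ≈ 23.91

The third angle is ∠B = 180° − ∠C − ∠A = 39.41°.
Law of sines: |AB| = |CA|·sin C/sin B ≈ 78.529.
Law of sines: |BC| = |CA|·sin A/sin B ≈ 277.31.
Area = ½·|CA|·|AB|·sin A ≈ 6912.7.
Semiperimeter s = (222.3+78.529+277.31)/2 = 289.07.
Inradius = area/s = 6912.7/289.07 ≈ 23.914.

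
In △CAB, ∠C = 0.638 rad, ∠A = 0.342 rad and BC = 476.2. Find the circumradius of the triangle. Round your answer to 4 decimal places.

The third angle is ∠B = π − ∠C − ∠A = 2.162 rad.
Law of sines: AB = BC·sin C/sin A ≈ 845.69.
Law of sines: CA = BC·sin B/sin A ≈ 1179.2.
Circumradius = BC/(2 sin A) ≈ 709.96.

R ≈ 709.9580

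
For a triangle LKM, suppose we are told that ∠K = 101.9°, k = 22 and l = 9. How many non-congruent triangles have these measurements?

l·sin K = 9·sin(101.9°) ≈ 8.807.
Since ∠K is not acute, a triangle exists only if k > l; here k > l, so there is exactly one triangle.

1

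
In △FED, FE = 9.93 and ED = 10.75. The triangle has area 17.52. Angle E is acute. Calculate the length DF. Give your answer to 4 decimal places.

3.5358

From area = ½·FE·ED·sin E, we get sin E = 2·area/(FE·ED) ≈ 0.32825.
Taking the acute solution, ∠E ≈ 19.16°.
Law of cosines then gives DF ≈ 3.5358.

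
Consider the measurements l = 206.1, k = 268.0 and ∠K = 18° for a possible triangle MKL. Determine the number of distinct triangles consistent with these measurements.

l·sin K = 206.1·sin(18°) ≈ 63.69.
Since k ≥ l, exactly one triangle exists.

1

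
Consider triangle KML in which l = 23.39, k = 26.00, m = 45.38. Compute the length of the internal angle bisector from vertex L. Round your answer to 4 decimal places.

t_L ≈ 32.4529

By the law of cosines, cos L = (k² + m² − l²) / (2·k·m) ≈ 0.92732, so ∠L ≈ 21.98°.
The bisector from L has length 2·k·m·cos(∠L/2)/(k+m) ≈ 32.453.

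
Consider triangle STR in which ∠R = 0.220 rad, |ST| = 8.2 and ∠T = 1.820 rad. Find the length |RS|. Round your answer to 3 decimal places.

The third angle is ∠S = π − ∠T − ∠R = 1.102 rad.
Law of sines: |RS| = |ST|·sin T/sin R ≈ 36.414.

36.414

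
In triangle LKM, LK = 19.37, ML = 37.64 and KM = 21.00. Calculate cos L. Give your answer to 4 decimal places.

0.9265

By the law of cosines, cos L = (ML² + LK² − KM²) / (2·ML·LK) ≈ 0.92648, so ∠L ≈ 22.11°.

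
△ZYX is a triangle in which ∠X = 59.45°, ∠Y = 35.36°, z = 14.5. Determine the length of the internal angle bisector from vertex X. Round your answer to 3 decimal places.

The third angle is ∠Z = 180° − ∠Y − ∠X = 85.19°.
Law of sines: y = z·sin Y/sin Z ≈ 8.421.
Law of sines: x = z·sin X/sin Z ≈ 12.531.
The bisector from X has length 2·z·y·cos(∠X/2)/(z+y) ≈ 9.2524.

9.252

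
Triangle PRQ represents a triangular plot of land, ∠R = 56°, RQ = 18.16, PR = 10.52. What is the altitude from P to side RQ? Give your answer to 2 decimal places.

By the law of cosines, QP² = PR² + RQ² − 2·PR·RQ·cos R = 226.8, so QP ≈ 15.06.
Area = ½·PR·RQ·sin R ≈ 79.191.
The altitude from P has length 2·area/RQ ≈ 8.7215.

h_P ≈ 8.72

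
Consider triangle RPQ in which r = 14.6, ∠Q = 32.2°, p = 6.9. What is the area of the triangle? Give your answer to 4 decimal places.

area ≈ 26.8410

Area = ½·r·p·sin Q ≈ 26.841.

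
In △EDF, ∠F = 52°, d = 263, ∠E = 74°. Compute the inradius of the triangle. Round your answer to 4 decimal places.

r ≈ 77.8717

The third angle is ∠D = 180° − ∠F − ∠E = 54.00°.
Law of sines: e = d·sin E/sin D ≈ 312.49.
Law of sines: f = d·sin F/sin D ≈ 256.17.
Area = ½·d·e·sin F ≈ 32382.
Semiperimeter s = (312.49+263+256.17)/2 = 415.83.
Inradius = area/s = 32382/415.83 ≈ 77.872.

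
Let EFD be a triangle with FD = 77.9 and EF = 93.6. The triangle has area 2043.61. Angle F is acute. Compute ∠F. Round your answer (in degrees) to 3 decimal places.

∠F ≈ 34.094°

From area = ½·EF·FD·sin F, we get sin F = 2·area/(EF·FD) ≈ 0.56055.
Taking the acute solution, ∠F ≈ 34.09°.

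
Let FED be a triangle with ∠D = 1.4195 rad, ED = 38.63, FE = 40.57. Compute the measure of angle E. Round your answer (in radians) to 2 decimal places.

Law of sines: sin F = ED·sin D/FE ≈ 0.94130.
Since FE ≥ ED, only the acute value applies: ∠F ≈ 1.2265 rad.
Then ∠E = π − ∠D − ∠F ≈ 0.4956 rad.

∠E ≈ 0.50 rad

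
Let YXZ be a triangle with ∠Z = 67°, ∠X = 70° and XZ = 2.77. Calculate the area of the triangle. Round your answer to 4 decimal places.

The third angle is ∠Y = 180° − ∠X − ∠Z = 43.00°.
Law of sines: ZY = XZ·sin X/sin Y ≈ 3.8166.
Law of sines: YX = XZ·sin Z/sin Y ≈ 3.7387.
Area = ½·XZ·ZY·sin Z ≈ 4.8658.

4.8658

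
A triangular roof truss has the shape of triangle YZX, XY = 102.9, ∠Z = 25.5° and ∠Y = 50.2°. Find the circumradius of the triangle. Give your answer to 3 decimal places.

119.509

The third angle is ∠X = 180° − ∠Y − ∠Z = 104.30°.
Law of sines: ZX = XY·sin Y/sin Z ≈ 183.63.
Law of sines: YZ = XY·sin X/sin Z ≈ 231.61.
Circumradius = XY/(2 sin Z) ≈ 119.51.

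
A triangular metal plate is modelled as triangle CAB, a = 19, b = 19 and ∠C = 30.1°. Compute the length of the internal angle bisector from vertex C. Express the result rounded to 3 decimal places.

By the law of cosines, c² = a² + b² − 2·a·b·cos C = 97.361, so c ≈ 9.8672.
The bisector from C has length 2·a·b·cos(∠C/2)/(a+b) ≈ 18.348.

18.348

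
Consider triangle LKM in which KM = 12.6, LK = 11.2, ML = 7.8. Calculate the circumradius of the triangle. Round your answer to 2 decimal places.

By the law of cosines, cos L = (ML² + LK² − KM²) / (2·ML·LK) ≈ 0.15751, so ∠L ≈ 80.94°.
Circumradius = KM/(2 sin L) ≈ 6.3796.

6.38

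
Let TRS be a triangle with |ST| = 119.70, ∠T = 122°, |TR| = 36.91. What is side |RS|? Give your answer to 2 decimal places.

142.73

By the law of cosines, |RS|² = |ST|² + |TR|² − 2·|ST|·|TR|·cos T = 20373, so |RS| ≈ 142.73.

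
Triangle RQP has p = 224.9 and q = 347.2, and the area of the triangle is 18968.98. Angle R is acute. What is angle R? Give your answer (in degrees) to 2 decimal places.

From area = ½·q·p·sin R, we get sin R = 2·area/(q·p) ≈ 0.48585.
Taking the acute solution, ∠R ≈ 29.07°.

29.07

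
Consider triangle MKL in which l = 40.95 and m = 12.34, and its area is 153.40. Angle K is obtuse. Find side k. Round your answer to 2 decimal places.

51.31

From area = ½·l·m·sin K, we get sin K = 2·area/(l·m) ≈ 0.60714.
Taking the obtuse solution, ∠K ≈ 142.62°.
Law of cosines then gives k ≈ 51.305.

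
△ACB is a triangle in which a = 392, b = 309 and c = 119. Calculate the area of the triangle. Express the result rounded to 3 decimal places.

14727.715

Semiperimeter s = (392 + 119 + 309)/2 = 410.
Heron's formula: area = √(410·18·291·101) ≈ 14728.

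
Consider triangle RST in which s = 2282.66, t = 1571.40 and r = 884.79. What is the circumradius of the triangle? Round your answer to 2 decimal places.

By the law of cosines, cos R = (s² + t² − r²) / (2·s·t) ≈ 0.96139, so ∠R ≈ 15.97°.
Circumradius = r/(2 sin R) ≈ 1607.7.

1607.67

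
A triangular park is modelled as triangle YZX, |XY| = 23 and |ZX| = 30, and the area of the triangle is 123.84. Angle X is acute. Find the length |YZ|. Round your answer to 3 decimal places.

11.873

From area = ½·|ZX|·|XY|·sin X, we get sin X = 2·area/(|ZX|·|XY|) ≈ 0.35896.
Taking the acute solution, ∠X ≈ 21.04°.
Law of cosines then gives |YZ| ≈ 11.873.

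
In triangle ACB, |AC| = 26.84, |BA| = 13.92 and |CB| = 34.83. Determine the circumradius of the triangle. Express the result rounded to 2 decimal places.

By the law of cosines, cos A = (|BA|² + |AC|² − |CB|²) / (2·|BA|·|AC|) ≈ -0.40012, so ∠A ≈ 113.59°.
Circumradius = |CB|/(2 sin A) ≈ 19.002.

R ≈ 19.00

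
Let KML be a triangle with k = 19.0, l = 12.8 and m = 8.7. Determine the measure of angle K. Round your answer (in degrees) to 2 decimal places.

By the law of cosines, cos K = (m² + l² − k²) / (2·m·l) ≈ -0.54539, so ∠K ≈ 123.05°.

∠K ≈ 123.05°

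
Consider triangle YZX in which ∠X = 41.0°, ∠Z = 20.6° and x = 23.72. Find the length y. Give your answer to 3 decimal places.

The third angle is ∠Y = 180° − ∠Z − ∠X = 118.40°.
Law of sines: y = x·sin Y/sin X ≈ 31.804.

31.804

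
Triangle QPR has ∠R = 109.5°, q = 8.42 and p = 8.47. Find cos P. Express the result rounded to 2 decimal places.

By the law of cosines, r² = q² + p² − 2·q·p·cos R = 190.25, so r ≈ 13.793.
Law of cosines again: cos P = (r² + q² − p²)/(2·r·q) ≈ 0.81543, so ∠P ≈ 35.37°.

0.82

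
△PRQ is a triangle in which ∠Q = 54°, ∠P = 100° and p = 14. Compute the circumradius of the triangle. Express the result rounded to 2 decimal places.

The third angle is ∠R = 180° − ∠Q − ∠P = 26.00°.
Law of sines: r = p·sin R/sin P ≈ 6.2319.
Law of sines: q = p·sin Q/sin P ≈ 11.501.
Circumradius = p/(2 sin P) ≈ 7.108.

7.11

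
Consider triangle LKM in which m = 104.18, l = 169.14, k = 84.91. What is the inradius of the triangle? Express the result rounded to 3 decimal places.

19.828

Semiperimeter s = (169.14 + 84.91 + 104.18)/2 = 179.12.
Heron's formula: area = √(179.12·9.975·94.205·74.935) ≈ 3551.4.
Inradius = area/s = 3551.4/179.12 ≈ 19.828.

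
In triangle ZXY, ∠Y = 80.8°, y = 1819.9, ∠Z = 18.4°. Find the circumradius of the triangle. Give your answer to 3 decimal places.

The third angle is ∠X = 180° − ∠Y − ∠Z = 80.80°.
Law of sines: z = y·sin Z/sin Y ≈ 581.94.
Law of sines: x = y·sin X/sin Y ≈ 1819.9.
Circumradius = y/(2 sin Y) ≈ 921.81.

R ≈ 921.808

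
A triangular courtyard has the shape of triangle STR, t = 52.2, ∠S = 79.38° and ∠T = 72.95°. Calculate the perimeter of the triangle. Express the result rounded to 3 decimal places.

perimeter ≈ 131.219

The third angle is ∠R = 180° − ∠S − ∠T = 27.67°.
Law of sines: s = t·sin S/sin T ≈ 53.664.
Law of sines: r = t·sin R/sin T ≈ 25.355.
Semiperimeter p = (53.664+52.2+25.355)/2 = 65.61.
Perimeter = 53.664 + 52.2 + 25.355 = 131.22.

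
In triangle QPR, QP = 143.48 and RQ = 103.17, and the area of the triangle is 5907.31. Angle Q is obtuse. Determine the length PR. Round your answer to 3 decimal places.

221.512

From area = ½·RQ·QP·sin Q, we get sin Q = 2·area/(RQ·QP) ≈ 0.79813.
Taking the obtuse solution, ∠Q ≈ 2.217 rad.
Law of cosines then gives PR ≈ 221.51.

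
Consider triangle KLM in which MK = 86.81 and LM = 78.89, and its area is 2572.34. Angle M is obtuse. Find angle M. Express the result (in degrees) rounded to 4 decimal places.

From area = ½·LM·MK·sin M, we get sin M = 2·area/(LM·MK) ≈ 0.75122.
Taking the obtuse solution, ∠M ≈ 131.30°.

∠M ≈ 131.3039°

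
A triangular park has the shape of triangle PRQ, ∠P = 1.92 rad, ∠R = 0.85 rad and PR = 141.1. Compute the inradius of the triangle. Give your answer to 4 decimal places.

The third angle is ∠Q = π − ∠P − ∠R = 0.372 rad.
Law of sines: RQ = PR·sin P/sin Q ≈ 365.14.
Law of sines: QP = PR·sin R/sin Q ≈ 291.95.
Area = ½·PR·RQ·sin R ≈ 19354.
Semiperimeter s = (365.14+291.95+141.1)/2 = 399.1.
Inradius = area/s = 19354/399.1 ≈ 48.494.

48.4939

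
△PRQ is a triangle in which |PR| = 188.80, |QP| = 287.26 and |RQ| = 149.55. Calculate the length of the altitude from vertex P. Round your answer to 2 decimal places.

Semiperimeter s = (149.55 + 287.26 + 188.8)/2 = 312.81.
Heron's formula: area = √(312.81·163.25·25.545·124) ≈ 12719.
The altitude from P has length 2·area/|RQ| ≈ 170.09.

h_P ≈ 170.09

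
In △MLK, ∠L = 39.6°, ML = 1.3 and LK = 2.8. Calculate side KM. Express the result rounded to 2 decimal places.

1.98

By the law of cosines, KM² = ML² + LK² − 2·ML·LK·cos L = 3.9207, so KM ≈ 1.9801.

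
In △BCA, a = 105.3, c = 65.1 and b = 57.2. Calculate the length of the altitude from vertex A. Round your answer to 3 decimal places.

31.014

Semiperimeter s = (57.2 + 65.1 + 105.3)/2 = 113.8.
Heron's formula: area = √(113.8·56.6·48.7·8.5) ≈ 1632.9.
The altitude from A has length 2·area/a ≈ 31.014.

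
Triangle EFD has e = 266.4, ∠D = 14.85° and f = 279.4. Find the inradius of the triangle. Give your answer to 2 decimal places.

By the law of cosines, d² = e² + f² − 2·e·f·cos D = 5141.1, so d ≈ 71.701.
Area = ½·e·f·sin D ≈ 9538.1.
Semiperimeter s = (266.4+279.4+71.701)/2 = 308.75.
Inradius = area/s = 9538.1/308.75 ≈ 30.893.

30.89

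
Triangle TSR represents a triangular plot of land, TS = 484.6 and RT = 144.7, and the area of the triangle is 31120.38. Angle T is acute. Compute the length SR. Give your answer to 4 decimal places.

From area = ½·RT·TS·sin T, we get sin T = 2·area/(RT·TS) ≈ 0.88761.
Taking the acute solution, ∠T ≈ 62.57°.
Law of cosines then gives SR ≈ 437.24.

437.2416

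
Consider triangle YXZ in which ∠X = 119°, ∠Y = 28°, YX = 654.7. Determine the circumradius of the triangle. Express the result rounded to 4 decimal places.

The third angle is ∠Z = 180° − ∠Y − ∠X = 33.00°.
Law of sines: XZ = YX·sin Y/sin Z ≈ 564.34.
Law of sines: ZY = YX·sin X/sin Z ≈ 1051.4.
Circumradius = YX/(2 sin Z) ≈ 601.04.

601.0403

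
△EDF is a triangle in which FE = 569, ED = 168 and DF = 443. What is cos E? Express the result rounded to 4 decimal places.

By the law of cosines, cos E = (FE² + ED² − DF²) / (2·FE·ED) ≈ 0.81459, so ∠E ≈ 35.45°.

0.8146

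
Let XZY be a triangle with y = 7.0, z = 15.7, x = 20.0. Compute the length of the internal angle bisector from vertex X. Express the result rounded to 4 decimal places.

t_X ≈ 4.9587

By the law of cosines, cos X = (z² + y² − x²) / (2·z·y) ≈ -0.47548, so ∠X ≈ 118.39°.
The bisector from X has length 2·z·y·cos(∠X/2)/(z+y) ≈ 4.9587.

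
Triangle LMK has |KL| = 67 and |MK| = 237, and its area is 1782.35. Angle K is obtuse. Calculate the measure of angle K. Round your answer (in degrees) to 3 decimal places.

From area = ½·|MK|·|KL|·sin K, we get sin K = 2·area/(|MK|·|KL|) ≈ 0.22449.
Taking the obtuse solution, ∠K ≈ 167.03°.

167.027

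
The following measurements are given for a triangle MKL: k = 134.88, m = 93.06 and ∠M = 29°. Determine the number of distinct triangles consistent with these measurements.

2

k·sin M = 134.88·sin(29°) ≈ 65.39.
Since k sin M < m < k (65.39 < 93.06 < 134.88), two triangles exist.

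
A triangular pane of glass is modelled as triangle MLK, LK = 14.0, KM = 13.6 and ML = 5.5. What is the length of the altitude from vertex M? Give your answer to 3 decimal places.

h_M ≈ 5.299

Semiperimeter s = (14 + 13.6 + 5.5)/2 = 16.55.
Heron's formula: area = √(16.55·2.55·2.95·11.05) ≈ 37.09.
The altitude from M has length 2·area/LK ≈ 5.2986.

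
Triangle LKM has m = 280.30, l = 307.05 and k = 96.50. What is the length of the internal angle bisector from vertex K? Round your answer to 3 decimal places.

289.384

By the law of cosines, cos K = (m² + l² − k²) / (2·m·l) ≈ 0.95006, so ∠K ≈ 18.18°.
The bisector from K has length 2·m·l·cos(∠K/2)/(m+l) ≈ 289.38.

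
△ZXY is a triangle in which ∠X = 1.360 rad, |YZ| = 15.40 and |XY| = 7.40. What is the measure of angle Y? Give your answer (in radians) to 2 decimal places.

∠Y ≈ 1.29 rad

Law of sines: sin Z = |XY|·sin X/|YZ| ≈ 0.46988.
Since |YZ| ≥ |XY|, only the acute value applies: ∠Z ≈ 0.489 rad.
Then ∠Y = π − ∠X − ∠Z ≈ 1.292 rad.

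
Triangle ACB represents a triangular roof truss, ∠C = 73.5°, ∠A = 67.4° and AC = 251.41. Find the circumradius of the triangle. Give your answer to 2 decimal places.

The third angle is ∠B = 180° − ∠A − ∠C = 39.10°.
Law of sines: CB = AC·sin A/sin B ≈ 368.02.
Law of sines: BA = AC·sin C/sin B ≈ 382.22.
Circumradius = AC/(2 sin B) ≈ 199.32.

R ≈ 199.32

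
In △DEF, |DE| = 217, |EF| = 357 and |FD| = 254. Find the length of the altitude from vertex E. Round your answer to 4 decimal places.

Semiperimeter s = (357 + 254 + 217)/2 = 414.
Heron's formula: area = √(414·57·160·197) ≈ 27273.
The altitude from E has length 2·area/|FD| ≈ 214.75.

h_E ≈ 214.7469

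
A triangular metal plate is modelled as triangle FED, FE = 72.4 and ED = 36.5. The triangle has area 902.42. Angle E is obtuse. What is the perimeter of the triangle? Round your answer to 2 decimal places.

From area = ½·FE·ED·sin E, we get sin E = 2·area/(FE·ED) ≈ 0.68298.
Taking the obtuse solution, ∠E ≈ 136.92°.
Law of cosines then gives DF ≈ 102.15.
Perimeter = 36.5 + 102.15 + 72.4 = 211.05.

211.05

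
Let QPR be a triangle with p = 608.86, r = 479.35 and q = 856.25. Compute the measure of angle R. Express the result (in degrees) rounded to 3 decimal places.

By the law of cosines, cos R = (q² + p² − r²) / (2·q·p) ≈ 0.83832, so ∠R ≈ 33.04°.

∠R ≈ 33.036°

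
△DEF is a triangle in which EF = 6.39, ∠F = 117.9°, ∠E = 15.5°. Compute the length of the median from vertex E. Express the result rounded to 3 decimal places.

7.017

The third angle is ∠D = 180° − ∠E − ∠F = 46.60°.
Law of sines: FD = EF·sin E/sin D ≈ 2.3503.
Law of sines: DE = EF·sin F/sin D ≈ 7.7724.
Median from E: ½√(2·DE² + 2·EF² − FD²) ≈ 7.0172.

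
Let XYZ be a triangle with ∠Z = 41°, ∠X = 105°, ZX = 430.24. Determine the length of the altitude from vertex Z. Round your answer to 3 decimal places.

h_Z ≈ 415.580

The third angle is ∠Y = 180° − ∠Z − ∠X = 34.00°.
Law of sines: YZ = ZX·sin X/sin Y ≈ 743.18.
Law of sines: XY = ZX·sin Z/sin Y ≈ 504.77.
Area = ½·ZX·YZ·sin Z ≈ 1.0489e+05.
The altitude from Z has length 2·area/XY ≈ 415.58.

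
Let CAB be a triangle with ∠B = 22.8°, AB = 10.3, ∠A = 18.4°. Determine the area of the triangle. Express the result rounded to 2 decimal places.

The third angle is ∠C = 180° − ∠A − ∠B = 138.80°.
Law of sines: BC = AB·sin A/sin C ≈ 4.9358.
Law of sines: CA = AB·sin B/sin C ≈ 6.0596.
Area = ½·AB·BC·sin B ≈ 9.8505.

area ≈ 9.85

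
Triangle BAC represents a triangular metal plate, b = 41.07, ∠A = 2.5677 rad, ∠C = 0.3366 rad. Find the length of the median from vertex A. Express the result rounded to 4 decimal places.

16.0937

The third angle is ∠B = π − ∠A − ∠C = 0.2373 rad.
Law of sines: a = b·sin A/sin B ≈ 94.852.
Law of sines: c = b·sin C/sin B ≈ 57.704.
Median from A: ½√(2·c² + 2·b² − a²) ≈ 16.094.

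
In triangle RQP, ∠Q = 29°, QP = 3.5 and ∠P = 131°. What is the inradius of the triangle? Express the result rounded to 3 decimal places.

The third angle is ∠R = 180° − ∠Q − ∠P = 20.00°.
Law of sines: PR = QP·sin Q/sin R ≈ 4.9612.
Law of sines: RQ = QP·sin P/sin R ≈ 7.7232.
Area = ½·QP·PR·sin P ≈ 6.5525.
Semiperimeter s = (3.5+4.9612+7.7232)/2 = 8.0922.
Inradius = area/s = 6.5525/8.0922 ≈ 0.80973.

r ≈ 0.810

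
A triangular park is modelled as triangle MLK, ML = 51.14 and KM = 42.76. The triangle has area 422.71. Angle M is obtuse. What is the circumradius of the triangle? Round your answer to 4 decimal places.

From area = ½·KM·ML·sin M, we get sin M = 2·area/(KM·ML) ≈ 0.38661.
Taking the obtuse solution, ∠M ≈ 157.26°.
Law of cosines then gives LK ≈ 92.071.
Circumradius = LK/(2 sin M) ≈ 119.07.

R ≈ 119.0750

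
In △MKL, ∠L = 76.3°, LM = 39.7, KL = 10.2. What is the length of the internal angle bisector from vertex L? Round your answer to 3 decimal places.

By the law of cosines, MK² = KL² + LM² − 2·KL·LM·cos L = 1488.3, so MK ≈ 38.579.
The bisector from L has length 2·KL·LM·cos(∠L/2)/(KL+LM) ≈ 12.763.

t_L ≈ 12.763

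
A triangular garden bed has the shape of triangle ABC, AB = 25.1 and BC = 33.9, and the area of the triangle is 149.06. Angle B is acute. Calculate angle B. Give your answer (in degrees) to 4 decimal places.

From area = ½·AB·BC·sin B, we get sin B = 2·area/(AB·BC) ≈ 0.35036.
Taking the acute solution, ∠B ≈ 20.51°.

∠B ≈ 20.5095°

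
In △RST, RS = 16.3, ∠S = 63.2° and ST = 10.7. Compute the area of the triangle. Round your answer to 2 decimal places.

Area = ½·RS·ST·sin S ≈ 77.838.

area ≈ 77.84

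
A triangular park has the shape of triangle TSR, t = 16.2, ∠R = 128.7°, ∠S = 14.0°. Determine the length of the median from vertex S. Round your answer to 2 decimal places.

18.40

The third angle is ∠T = 180° − ∠S − ∠R = 37.30°.
Law of sines: s = t·sin S/sin T ≈ 6.4673.
Law of sines: r = t·sin R/sin T ≈ 20.863.
Median from S: ½√(2·r² + 2·t² − s²) ≈ 18.396.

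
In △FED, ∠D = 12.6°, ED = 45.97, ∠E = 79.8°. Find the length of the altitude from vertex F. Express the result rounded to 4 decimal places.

9.8782

The third angle is ∠F = 180° − ∠E − ∠D = 87.60°.
Law of sines: DF = ED·sin E/sin F ≈ 45.283.
Law of sines: FE = ED·sin D/sin F ≈ 10.037.
Area = ½·ED·DF·sin D ≈ 227.05.
The altitude from F has length 2·area/ED ≈ 9.8782.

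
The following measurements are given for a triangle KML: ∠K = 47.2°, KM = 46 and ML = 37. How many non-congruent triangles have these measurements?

2

KM·sin K = 46·sin(47.2°) ≈ 33.75.
Since KM sin K < ML < KM (33.75 < 37 < 46), two triangles exist.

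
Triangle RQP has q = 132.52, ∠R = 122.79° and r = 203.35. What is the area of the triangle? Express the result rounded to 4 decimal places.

area ≈ 5478.3509

Law of sines: sin Q = q·sin R/r ≈ 0.54785.
Since r ≥ q, only the acute value applies: ∠Q ≈ 33.22°.
Then ∠P = 180° − ∠R − ∠Q ≈ 23.99°.
Law of sines gives p = r·sin P/sin R ≈ 98.351.
Area = ½·r·q·sin P ≈ 5478.4.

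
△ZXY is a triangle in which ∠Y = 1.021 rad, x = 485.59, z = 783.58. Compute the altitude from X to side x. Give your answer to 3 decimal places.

668.105

By the law of cosines, y² = z² + x² − 2·z·x·cos Y = 4.5216e+05, so y ≈ 672.43.
Area = ½·z·x·sin Y ≈ 1.6221e+05.
The altitude from X has length 2·area/x ≈ 668.1.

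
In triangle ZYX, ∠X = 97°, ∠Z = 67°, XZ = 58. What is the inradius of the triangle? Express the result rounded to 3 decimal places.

The third angle is ∠Y = 180° − ∠X − ∠Z = 16.00°.
Law of sines: YX = XZ·sin Z/sin Y ≈ 193.69.
Law of sines: ZY = XZ·sin X/sin Y ≈ 208.85.
Area = ½·XZ·YX·sin X ≈ 5575.3.
Semiperimeter s = (193.69+58+208.85)/2 = 230.27.
Inradius = area/s = 5575.3/230.27 ≈ 24.211.

r ≈ 24.211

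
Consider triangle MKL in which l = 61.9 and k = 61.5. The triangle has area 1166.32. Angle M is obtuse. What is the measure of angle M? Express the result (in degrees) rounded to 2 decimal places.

From area = ½·k·l·sin M, we get sin M = 2·area/(k·l) ≈ 0.61275.
Taking the obtuse solution, ∠M ≈ 142.21°.

142.21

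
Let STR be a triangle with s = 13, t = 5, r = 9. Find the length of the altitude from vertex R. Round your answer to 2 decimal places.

3.57

Semiperimeter p = (13 + 5 + 9)/2 = 13.5.
Heron's formula: area = √(13.5·0.5·8.5·4.5) ≈ 16.068.
The altitude from R has length 2·area/r ≈ 3.5707.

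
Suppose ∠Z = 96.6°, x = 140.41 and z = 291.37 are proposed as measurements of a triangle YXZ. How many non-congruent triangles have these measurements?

1

x·sin Z = 140.41·sin(96.6°) ≈ 139.5.
Since ∠Z is not acute, a triangle exists only if z > x; here z > x, so there is exactly one triangle.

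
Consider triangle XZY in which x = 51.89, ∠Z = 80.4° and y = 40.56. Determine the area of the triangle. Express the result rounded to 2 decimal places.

area ≈ 1037.59

Area = ½·y·x·sin Z ≈ 1037.6.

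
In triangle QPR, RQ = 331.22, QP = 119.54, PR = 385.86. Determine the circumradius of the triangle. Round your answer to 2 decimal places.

By the law of cosines, cos Q = (RQ² + QP² − PR²) / (2·RQ·QP) ≈ -0.31433, so ∠Q ≈ 108.32°.
Circumradius = PR/(2 sin Q) ≈ 203.23.

203.23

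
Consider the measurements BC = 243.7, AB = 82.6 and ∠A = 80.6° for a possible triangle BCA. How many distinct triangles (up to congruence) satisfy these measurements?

1

AB·sin A = 82.6·sin(80.6°) ≈ 81.49.
Since BC ≥ AB, exactly one triangle exists.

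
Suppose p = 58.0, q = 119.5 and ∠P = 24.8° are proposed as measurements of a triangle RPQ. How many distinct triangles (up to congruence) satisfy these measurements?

q·sin P = 119.5·sin(24.8°) ≈ 50.12.
Since q sin P < p < q (50.12 < 58.0 < 119.5), two triangles exist.

2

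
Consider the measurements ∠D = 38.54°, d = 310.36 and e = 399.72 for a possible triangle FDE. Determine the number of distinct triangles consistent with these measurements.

2

e·sin D = 399.72·sin(38.54°) ≈ 249.
Since e sin D < d < e (249 < 310.36 < 399.72), two triangles exist.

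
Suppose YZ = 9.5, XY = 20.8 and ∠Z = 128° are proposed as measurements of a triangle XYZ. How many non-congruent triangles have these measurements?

YZ·sin Z = 9.5·sin(128°) ≈ 7.486.
Since ∠Z is not acute, a triangle exists only if XY > YZ; here XY > YZ, so there is exactly one triangle.

1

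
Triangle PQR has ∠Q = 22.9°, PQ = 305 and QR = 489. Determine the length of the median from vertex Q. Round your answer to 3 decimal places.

389.527

By the law of cosines, RP² = PQ² + QR² − 2·PQ·QR·cos Q = 57366, so RP ≈ 239.51.
Median from Q: ½√(2·PQ² + 2·QR² − RP²) ≈ 389.53.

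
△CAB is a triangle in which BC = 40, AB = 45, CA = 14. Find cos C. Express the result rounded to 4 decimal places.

cos C ≈ -0.2045

By the law of cosines, cos C = (BC² + CA² − AB²) / (2·BC·CA) ≈ -0.20446, so ∠C ≈ 1.777 rad.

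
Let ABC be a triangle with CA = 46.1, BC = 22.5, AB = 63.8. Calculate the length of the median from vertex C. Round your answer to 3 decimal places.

Median from C: ½√(2·BC² + 2·CA² − AB²) ≈ 17.266.

m_C ≈ 17.266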